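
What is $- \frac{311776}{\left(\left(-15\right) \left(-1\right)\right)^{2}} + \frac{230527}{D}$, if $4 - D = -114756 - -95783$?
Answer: $- \frac{5864704577}{4269825} \approx -1373.5$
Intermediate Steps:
$D = 18977$ ($D = 4 - \left(-114756 - -95783\right) = 4 - \left(-114756 + 95783\right) = 4 - -18973 = 4 + 18973 = 18977$)
$- \frac{311776}{\left(\left(-15\right) \left(-1\right)\right)^{2}} + \frac{230527}{D} = - \frac{311776}{\left(\left(-15\right) \left(-1\right)\right)^{2}} + \frac{230527}{18977} = - \frac{311776}{15^{2}} + 230527 \cdot \frac{1}{18977} = - \frac{311776}{225} + \frac{230527}{18977} = - \frac{5864704577}{4269825}$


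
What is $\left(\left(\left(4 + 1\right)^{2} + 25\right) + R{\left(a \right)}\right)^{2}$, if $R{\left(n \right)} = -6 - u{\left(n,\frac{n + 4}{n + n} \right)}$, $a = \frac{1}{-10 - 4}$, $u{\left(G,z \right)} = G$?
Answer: $\frac{380689}{196} \approx 1942.3$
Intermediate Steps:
$a = - \frac{1}{14}$ ($a = \frac{1}{-14} = - \frac{1}{14} \approx -0.071429$)
$R{\left(n \right)} = -6 - n$
$\left(\left(\left(4 + 1\right)^{2} + 25\right) + R{\left(a \right)}\right)^{2} = \left(\left(\left(4 + 1\right)^{2} + 25\right) - \frac{83}{14}\right)^{2} = \left(\left(5^{2} + 25\right) + \left(-6 + \frac{1}{14}\right)\right)^{2} = \left(\left(25 + 25\right) - \frac{83}{14}\right)^{2} = \left(50 - \frac{83}{14}\right)^{2} = \left(\frac{617}{14}\right)^{2} = \frac{380689}{196}$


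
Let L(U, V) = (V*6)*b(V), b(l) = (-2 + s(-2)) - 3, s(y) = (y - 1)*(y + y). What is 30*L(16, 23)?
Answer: 28980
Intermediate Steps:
s(y) = 2*y*(-1 + y) (s(y) = (-1 + y)*(2*y) = 2*y*(-1 + y))
b(l) = 7 (b(l) = (-2 + 2*(-2)*(-1 - 2)) - 3 = (-2 + 2*(-2)*(-3)) - 3 = (-2 + 12) - 3 = 10 - 3 = 7)
L(U, V) = 42*V (L(U, V) = (V*6)*7 = (6*V)*7 = 42*V)
30*L(16, 23) = 30*(42*23) = 30*966 = 28980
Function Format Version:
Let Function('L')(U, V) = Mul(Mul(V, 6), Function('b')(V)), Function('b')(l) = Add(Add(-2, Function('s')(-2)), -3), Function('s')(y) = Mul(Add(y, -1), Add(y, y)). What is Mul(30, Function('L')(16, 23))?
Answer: 28980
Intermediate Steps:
Function('s')(y) = Mul(2, y, Add(-1, y)) (Function('s')(y) = Mul(Add(-1, y), Mul(2, y)) = Mul(2, y, Add(-1, y)))
Function('b')(l) = 7 (Function('b')(l) = Add(Add(-2, Mul(2, -2, Add(-1, -2))), -3) = Add(Add(-2, Mul(2, -2, -3)), -3) = Add(Add(-2, 12), -3) = Add(10, -3) = 7)
Function('L')(U, V) = Mul(42, V) (Function('L')(U, V) = Mul(Mul(V, 6), 7) = Mul(Mul(6, V), 7) = Mul(42, V))
Mul(30, Function('L')(16, 23)) = Mul(30, Mul(42, 23)) = Mul(30, 966) = 28980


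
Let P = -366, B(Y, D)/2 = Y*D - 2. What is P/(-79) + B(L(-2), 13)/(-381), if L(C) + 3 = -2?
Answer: 150032/30099 ≈ 4.9846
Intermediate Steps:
L(C) = -5 (L(C) = -3 - 2 = -5)
B(Y, D) = -4 + 2*D*Y (B(Y, D) = 2*(Y*D - 2) = 2*(D*Y - 2) = 2*(-2 + D*Y) = -4 + 2*D*Y)
P/(-79) + B(L(-2), 13)/(-381) = -366/(-79) + (-4 + 2*13*(-5))/(-381) = -366*(-1/79) + (-4 - 130)*(-1/381) = 366/79 - 134*(-1/381) = 366/79 + 134/381 = 150032/30099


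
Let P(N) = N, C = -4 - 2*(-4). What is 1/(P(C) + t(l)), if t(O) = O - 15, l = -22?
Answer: -1/33 ≈ -0.030303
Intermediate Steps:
t(O) = -15 + O
C = 4 (C = -4 + 8 = 4)
1/(P(C) + t(l)) = 1/(4 + (-15 - 22)) = 1/(4 - 37) = 1/(-33) = -1/33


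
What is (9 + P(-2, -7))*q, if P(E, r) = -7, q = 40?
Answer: 80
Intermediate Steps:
(9 + P(-2, -7))*q = (9 - 7)*40 = 2*40 = 80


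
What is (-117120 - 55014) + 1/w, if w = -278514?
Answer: -47941728877/278514 ≈ -1.7213e+5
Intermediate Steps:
(-117120 - 55014) + 1/w = (-117120 - 55014) + 1/(-278514) = -172134 - 1/278514 = -47941728877/278514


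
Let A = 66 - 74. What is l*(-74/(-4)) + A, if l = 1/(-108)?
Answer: -1765/216 ≈ -8.1713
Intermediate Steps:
A = -8
l = -1/108 ≈ -0.0092593
l*(-74/(-4)) + A = -(-37)/(54*(-4)) - 8 = -(-37)*(-1)/(54*4) - 8 = -1/108*37/2 - 8 = -37/216 - 8 = -1765/216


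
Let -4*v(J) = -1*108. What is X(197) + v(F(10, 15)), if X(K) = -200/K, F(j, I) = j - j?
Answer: 5119/197 ≈ 25.985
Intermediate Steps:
F(j, I) = 0
v(J) = 27 (v(J) = -(-1)*108/4 = -¼*(-108) = 27)
X(197) + v(F(10, 15)) = -200/197 + 27 = 5119/197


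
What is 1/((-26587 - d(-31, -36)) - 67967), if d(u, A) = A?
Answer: -1/94518 ≈ -1.0580e-5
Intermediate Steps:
1/((-26587 - d(-31, -36)) - 67967) = 1/((-26587 - 1*(-36)) - 67967) = 1/((-26587 + 36) - 67967) = 1/(-26551 - 67967) = 1/(-94518) = -1/94518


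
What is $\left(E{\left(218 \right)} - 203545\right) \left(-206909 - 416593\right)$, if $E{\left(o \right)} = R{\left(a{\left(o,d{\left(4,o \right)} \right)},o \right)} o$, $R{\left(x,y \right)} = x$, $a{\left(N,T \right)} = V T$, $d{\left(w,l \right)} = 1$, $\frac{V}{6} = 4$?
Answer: $123648552126$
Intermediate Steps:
$V = 24$ ($V = 6 \cdot 4 = 24$)
$a{\left(N,T \right)} = 24 T$
$E{\left(o \right)} = 24 o$ ($E{\left(o \right)} = 24 \cdot 1 o = 24 o$)
$\left(E{\left(218 \right)} - 203545\right) \left(-206909 - 416593\right) = \left(24 \cdot 218 - 203545\right) \left(-206909 - 416593\right) = \left(5232 - 203545\right) \left(-623502\right) = \left(-198313\right) \left(-623502\right) = 123648552126$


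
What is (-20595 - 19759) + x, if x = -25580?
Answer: -65934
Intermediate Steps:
(-20595 - 19759) + x = (-20595 - 19759) - 25580 = -40354 - 25580 = -65934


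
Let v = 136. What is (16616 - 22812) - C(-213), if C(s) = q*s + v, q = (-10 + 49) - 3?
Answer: 1336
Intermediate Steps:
q = 36 (q = 39 - 3 = 36)
C(s) = 136 + 36*s (C(s) = 36*s + 136 = 136 + 36*s)
(16616 - 22812) - C(-213) = (16616 - 22812) - (136 + 36*(-213)) = -6196 - (136 - 7668) = -6196 - 1*(-7532) = -6196 + 7532 = 1336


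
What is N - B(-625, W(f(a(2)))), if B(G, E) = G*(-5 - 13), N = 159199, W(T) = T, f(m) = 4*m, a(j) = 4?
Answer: 147949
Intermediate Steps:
B(G, E) = -18*G (B(G, E) = G*(-18) = -18*G)
N - B(-625, W(f(a(2)))) = 159199 - (-18)*(-625) = 159199 - 1*11250 = 159199 - 11250 = 147949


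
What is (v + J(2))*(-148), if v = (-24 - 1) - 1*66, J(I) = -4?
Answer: 14060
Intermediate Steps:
v = -91 (v = -25 - 66 = -91)
(v + J(2))*(-148) = (-91 - 4)*(-148) = -95*(-148) = 14060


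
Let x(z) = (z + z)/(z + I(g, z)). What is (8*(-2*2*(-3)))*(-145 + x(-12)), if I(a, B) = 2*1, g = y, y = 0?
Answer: -68448/5 ≈ -13690.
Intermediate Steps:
g = 0
I(a, B) = 2
x(z) = 2*z/(2 + z) (x(z) = (z + z)/(z + 2) = (2*z)/(2 + z) = 2*z/(2 + z))
(8*(-2*2*(-3)))*(-145 + x(-12)) = (8*(-2*2*(-3)))*(-145 + 2*(-12)/(2 - 12)) = (8*(-4*(-3)))*(-145 + 2*(-12)/(-10)) = (8*12)*(-145 + 2*(-12)*(-⅒)) = 96*(-145 + 12/5) = 96*(-713/5) = -68448/5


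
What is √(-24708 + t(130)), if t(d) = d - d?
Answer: 2*I*√6177 ≈ 157.19*I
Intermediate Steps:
t(d) = 0
√(-24708 + t(130)) = √(-24708 + 0) = √(-24708) = 2*I*√6177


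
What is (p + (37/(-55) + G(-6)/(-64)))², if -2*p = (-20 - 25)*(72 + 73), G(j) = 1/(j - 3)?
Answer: 10678069110876049/1003622400 ≈ 1.0640e+7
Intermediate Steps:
G(j) = 1/(-3 + j)
p = 6525/2 (p = -(-20 - 25)*(72 + 73)/2 = -(-45)*145/2 = -½*(-6525) = 6525/2 ≈ 3262.5)
(p + (37/(-55) + G(-6)/(-64)))² = (6525/2 + (37/(-55) + 1/(-3 - 6*(-64))))² = (6525/2 + (37*(-1/55) - 1/64/(-9)))² = (6525/2 + (-37/55 - ⅑*(-1/64)))² = (6525/2 + (-37/55 + 1/576))² = (6525/2 - 21257/31680)² = (103334743/31680)² = 10678069110876049/1003622400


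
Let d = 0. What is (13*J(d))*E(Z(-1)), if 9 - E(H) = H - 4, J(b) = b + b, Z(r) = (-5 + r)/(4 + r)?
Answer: 0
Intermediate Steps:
Z(r) = (-5 + r)/(4 + r)
J(b) = 2*b
E(H) = 13 - H (E(H) = 9 - (H - 4) = 9 - (-4 + H) = 9 + (4 - H) = 13 - H)
(13*J(d))*E(Z(-1)) = (13*(2*0))*(13 - (-5 - 1)/(4 - 1)) = (13*0)*(13 - (-6)/3) = 0*(13 - (-6)/3) = 0*(13 - 1*(-2)) = 0*(13 + 2) = 0*15 = 0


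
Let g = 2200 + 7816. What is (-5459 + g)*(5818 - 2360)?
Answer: 15758106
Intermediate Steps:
g = 10016
(-5459 + g)*(5818 - 2360) = (-5459 + 10016)*(5818 - 2360) = 4557*3458 = 15758106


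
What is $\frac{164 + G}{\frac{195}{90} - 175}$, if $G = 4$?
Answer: $- \frac{1008}{1037} \approx -0.97203$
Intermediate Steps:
$\frac{164 + G}{\frac{195}{90} - 175} = \frac{164 + 4}{\frac{195}{90} - 175} = \frac{168}{195 \cdot \frac{1}{90} - 175} = \frac{168}{\frac{13}{6} - 175} = \frac{168}{- \frac{1037}{6}} = 168 \left(- \frac{6}{1037}\right) = - \frac{1008}{1037}$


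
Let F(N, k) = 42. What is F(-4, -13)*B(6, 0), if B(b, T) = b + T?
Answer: 252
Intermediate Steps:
B(b, T) = T + b
F(-4, -13)*B(6, 0) = 42*(0 + 6) = 42*6 = 252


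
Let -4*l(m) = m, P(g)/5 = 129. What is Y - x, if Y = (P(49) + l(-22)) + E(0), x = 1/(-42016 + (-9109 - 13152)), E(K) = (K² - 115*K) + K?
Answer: 83624379/128554 ≈ 650.50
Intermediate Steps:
P(g) = 645 (P(g) = 5*129 = 645)
l(m) = -m/4
E(K) = K² - 114*K
x = -1/64277 (x = 1/(-42016 - 22261) = 1/(-64277) = -1/64277 ≈ -1.5558e-5)
Y = 1301/2 (Y = (645 - ¼*(-22)) + 0*(-114 + 0) = (645 + 11/2) + 0*(-114) = 1301/2 + 0 = 1301/2 ≈ 650.50)
Y - x = 1301/2 - 1*(-1/64277) = 1301/2 + 1/64277 = 83624379/128554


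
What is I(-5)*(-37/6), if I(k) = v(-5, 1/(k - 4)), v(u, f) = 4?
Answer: -74/3 ≈ -24.667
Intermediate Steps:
I(k) = 4
I(-5)*(-37/6) = 4*(-37/6) = -74/3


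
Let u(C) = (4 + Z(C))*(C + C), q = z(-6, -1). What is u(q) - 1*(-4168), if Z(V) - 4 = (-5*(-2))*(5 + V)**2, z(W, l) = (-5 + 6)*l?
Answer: 3832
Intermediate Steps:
z(W, l) = l (z(W, l) = 1*l = l)
q = -1
Z(V) = 4 + 10*(5 + V)**2 (Z(V) = 4 + (-5*(-2))*(5 + V)**2 = 4 + 10*(5 + V)**2)
u(C) = 2*C*(8 + 10*(5 + C)**2) (u(C) = (4 + (4 + 10*(5 + C)**2))*(C + C) = (8 + 10*(5 + C)**2)*(2*C) = 2*C*(8 + 10*(5 + C)**2))
u(q) - 1*(-4168) = 4*(-1)*(4 + 5*(5 - 1)**2) - 1*(-4168) = 4*(-1)*(4 + 5*4**2) + 4168 = 4*(-1)*(4 + 5*16) + 4168 = 4*(-1)*(4 + 80) + 4168 = 4*(-1)*84 + 4168 = -336 + 4168 = 3832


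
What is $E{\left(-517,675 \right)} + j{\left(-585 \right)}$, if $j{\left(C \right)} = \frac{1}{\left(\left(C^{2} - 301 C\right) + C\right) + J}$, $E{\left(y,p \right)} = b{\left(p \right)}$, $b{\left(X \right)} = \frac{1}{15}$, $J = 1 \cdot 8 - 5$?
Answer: $\frac{57527}{862880} \approx 0.066669$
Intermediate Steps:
$J = 3$ ($J = 8 - 5 = 3$)
$b{\left(X \right)} = \frac{1}{15}$
$E{\left(y,p \right)} = \frac{1}{15}$
$j{\left(C \right)} = \frac{1}{3 + C^{2} - 300 C}$ ($j{\left(C \right)} = \frac{1}{\left(\left(C^{2} - 301 C\right) + C\right) + 3} = \frac{1}{\left(C^{2} - 300 C\right) + 3} = \frac{1}{3 + C^{2} - 300 C}$)
$E{\left(-517,675 \right)} + j{\left(-585 \right)} = \frac{1}{15} + \frac{1}{3 + \left(-585\right)^{2} - -175500} = \frac{1}{15} + \frac{1}{3 + 342225 + 175500} = \frac{1}{15} + \frac{1}{517728} = \frac{57527}{862880}$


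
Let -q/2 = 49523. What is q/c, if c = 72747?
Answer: -99046/72747 ≈ -1.3615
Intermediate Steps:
q = -99046 (q = -2*49523 = -99046)
q/c = -99046/72747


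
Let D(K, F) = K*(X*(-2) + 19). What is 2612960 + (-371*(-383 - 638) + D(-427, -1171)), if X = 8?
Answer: 2990470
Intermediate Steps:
D(K, F) = 3*K (D(K, F) = K*(8*(-2) + 19) = K*(-16 + 19) = K*3 = 3*K)
2612960 + (-371*(-383 - 638) + D(-427, -1171)) = 2612960 + (-371*(-383 - 638) + 3*(-427)) = 2612960 + (-371*(-1021) - 1281) = 2612960 + (378791 - 1281) = 2612960 + 377510 = 2990470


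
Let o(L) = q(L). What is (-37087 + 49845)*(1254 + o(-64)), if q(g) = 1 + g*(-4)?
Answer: 19277338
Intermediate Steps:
q(g) = 1 - 4*g
o(L) = 1 - 4*L
(-37087 + 49845)*(1254 + o(-64)) = (-37087 + 49845)*(1254 + (1 - 4*(-64))) = 12758*(1254 + (1 + 256)) = 12758*(1254 + 257) = 12758*1511 = 19277338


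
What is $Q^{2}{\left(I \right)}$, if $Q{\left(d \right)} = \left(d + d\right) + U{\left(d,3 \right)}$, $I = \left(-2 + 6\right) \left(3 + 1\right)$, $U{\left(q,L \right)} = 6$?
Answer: $1444$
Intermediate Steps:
$I = 16$ ($I = 4 \cdot 4 = 16$)
$Q{\left(d \right)} = 6 + 2 d$ ($Q{\left(d \right)} = \left(d + d\right) + 6 = 2 d + 6 = 6 + 2 d$)
$Q^{2}{\left(I \right)} = \left(6 + 2 \cdot 16\right)^{2} = \left(6 + 32\right)^{2} = 38^{2} = 1444$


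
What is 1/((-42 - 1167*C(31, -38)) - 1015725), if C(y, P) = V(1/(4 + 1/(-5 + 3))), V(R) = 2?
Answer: -1/1018101 ≈ -9.8222e-7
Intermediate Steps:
C(y, P) = 2
1/((-42 - 1167*C(31, -38)) - 1015725) = 1/((-42 - 1167*2) - 1015725) = 1/((-42 - 2334) - 1015725) = 1/(-2376 - 1015725) = 1/(-1018101) = -1/1018101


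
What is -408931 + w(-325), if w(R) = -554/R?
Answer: -132902021/325 ≈ -4.0893e+5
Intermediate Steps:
-408931 + w(-325) = -408931 - 554/(-325) = -408931 - 554*(-1/325) = -408931 + 554/325 = -132902021/325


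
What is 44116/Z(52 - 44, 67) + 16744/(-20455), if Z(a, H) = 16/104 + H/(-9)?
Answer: -105594237892/17448115 ≈ -6051.9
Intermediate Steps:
Z(a, H) = 2/13 - H/9 (Z(a, H) = 16*(1/104) + H*(-⅑) = 2/13 - H/9)
44116/Z(52 - 44, 67) + 16744/(-20455) = 44116/(2/13 - ⅑*67) + 16744/(-20455) = 44116/(2/13 - 67/9) + 16744*(-1/20455) = 44116/(-853/117) - 16744/20455 = 44116*(-117/853) - 16744/20455 = -5161572/853 - 16744/20455 = -105594237892/17448115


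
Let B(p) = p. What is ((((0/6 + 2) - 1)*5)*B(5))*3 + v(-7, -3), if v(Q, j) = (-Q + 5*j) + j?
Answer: 64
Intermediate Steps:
v(Q, j) = -Q + 6*j
((((0/6 + 2) - 1)*5)*B(5))*3 + v(-7, -3) = ((((0/6 + 2) - 1)*5)*5)*3 + (-1*(-7) + 6*(-3)) = ((((0*(1/6) + 2) - 1)*5)*5)*3 + (7 - 18) = ((((0 + 2) - 1)*5)*5)*3 - 11 = (((2 - 1)*5)*5)*3 - 11 = ((1*5)*5)*3 - 11 = (5*5)*3 - 11 = 25*3 - 11 = 75 - 11 = 64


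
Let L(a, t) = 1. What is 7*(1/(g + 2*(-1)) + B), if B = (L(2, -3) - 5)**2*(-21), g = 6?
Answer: -9401/4 ≈ -2350.3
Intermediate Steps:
B = -336 (B = (1 - 5)**2*(-21) = (-4)**2*(-21) = 16*(-21) = -336)
7*(1/(g + 2*(-1)) + B) = 7*(1/(6 + 2*(-1)) - 336) = 7*(1/(6 - 2) - 336) = 7*(1/4 - 336) = 7*(-1343/4) = -9401/4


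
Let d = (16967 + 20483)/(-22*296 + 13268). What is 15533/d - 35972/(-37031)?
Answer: 277672528342/99057925 ≈ 2803.1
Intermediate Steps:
d = 18725/3378 (d = 37450/(-6512 + 13268) = 37450/6756 = 37450*(1/6756) = 18725/3378 ≈ 5.5432)
15533/d - 35972/(-37031) = 15533/(18725/3378) - 35972/(-37031) = 15533*(3378/18725) - 35972*(-1/37031) = 7495782/2675 + 35972/37031 = 277672528342/99057925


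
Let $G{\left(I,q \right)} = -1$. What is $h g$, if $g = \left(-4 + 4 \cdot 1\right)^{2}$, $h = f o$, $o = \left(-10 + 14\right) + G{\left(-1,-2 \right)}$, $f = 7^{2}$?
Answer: $0$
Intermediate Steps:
$f = 49$
$o = 3$ ($o = \left(-10 + 14\right) - 1 = 4 - 1 = 3$)
$h = 147$ ($h = 49 \cdot 3 = 147$)
$g = 0$ ($g = \left(-4 + 4\right)^{2} = 0^{2} = 0$)
$h g = 147 \cdot 0 = 0$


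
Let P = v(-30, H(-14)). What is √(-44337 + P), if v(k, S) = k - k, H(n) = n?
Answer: I*√44337 ≈ 210.56*I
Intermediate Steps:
v(k, S) = 0
P = 0
√(-44337 + P) = √(-44337 + 0) = √(-44337) = I*√44337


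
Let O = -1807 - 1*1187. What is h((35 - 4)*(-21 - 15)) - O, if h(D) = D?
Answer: 1878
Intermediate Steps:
O = -2994 (O = -1807 - 1187 = -2994)
h((35 - 4)*(-21 - 15)) - O = (35 - 4)*(-21 - 15) - 1*(-2994) = 31*(-36) + 2994 = -1116 + 2994 = 1878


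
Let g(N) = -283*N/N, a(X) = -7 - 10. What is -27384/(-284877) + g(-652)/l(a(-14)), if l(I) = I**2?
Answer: -24235405/27443151 ≈ -0.88311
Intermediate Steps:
a(X) = -17
g(N) = -283 (g(N) = -283*1 = -283)
-27384/(-284877) + g(-652)/l(a(-14)) = -27384/(-284877) - 283/((-17)**2) = -27384*(-1/284877) - 283/289 = 9128/94959 - 283*1/289 = 9128/94959 - 283/289 = -24235405/27443151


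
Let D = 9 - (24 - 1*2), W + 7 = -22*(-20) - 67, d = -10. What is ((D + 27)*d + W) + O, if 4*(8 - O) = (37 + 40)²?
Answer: -4993/4 ≈ -1248.3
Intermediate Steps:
W = 366 (W = -7 + (-22*(-20) - 67) = -7 + (440 - 67) = -7 + 373 = 366)
O = -5897/4 (O = 8 - (37 + 40)²/4 = 8 - ¼*77² = 8 - ¼*5929 = 8 - 5929/4 = -5897/4 ≈ -1474.3)
D = -13 (D = 9 - (24 - 2) = 9 - 1*22 = 9 - 22 = -13)
((D + 27)*d + W) + O = ((-13 + 27)*(-10) + 366) - 5897/4 = (14*(-10) + 366) - 5897/4 = (-140 + 366) - 5897/4 = 226 - 5897/4 = -4993/4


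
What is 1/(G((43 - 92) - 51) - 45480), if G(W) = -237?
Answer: -1/45717 ≈ -2.1874e-5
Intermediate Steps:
1/(G((43 - 92) - 51) - 45480) = 1/(-237 - 45480) = 1/(-45717) = -1/45717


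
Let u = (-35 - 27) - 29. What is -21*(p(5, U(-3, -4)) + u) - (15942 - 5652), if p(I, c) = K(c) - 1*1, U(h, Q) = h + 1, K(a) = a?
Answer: -8316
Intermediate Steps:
U(h, Q) = 1 + h
p(I, c) = -1 + c (p(I, c) = c - 1*1 = c - 1 = -1 + c)
u = -91 (u = -62 - 29 = -91)
-21*(p(5, U(-3, -4)) + u) - (15942 - 5652) = -21*((-1 + (1 - 3)) - 91) - (15942 - 5652) = -21*((-1 - 2) - 91) - 1*10290 = -21*(-3 - 91) - 10290 = -21*(-94) - 10290 = 1974 - 10290 = -8316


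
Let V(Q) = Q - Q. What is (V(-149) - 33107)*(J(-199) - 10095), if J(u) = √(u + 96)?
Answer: 334215165 - 33107*I*√103 ≈ 3.3422e+8 - 3.36e+5*I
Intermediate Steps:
V(Q) = 0
J(u) = √(96 + u)
(V(-149) - 33107)*(J(-199) - 10095) = (0 - 33107)*(√(96 - 199) - 10095) = -33107*(√(-103) - 10095) = -33107*(I*√103 - 10095) = -33107*(-10095 + I*√103) = 334215165 - 33107*I*√103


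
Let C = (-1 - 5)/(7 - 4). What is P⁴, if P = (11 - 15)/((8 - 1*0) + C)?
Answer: 16/81 ≈ 0.19753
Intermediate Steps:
C = -2 (C = -6/3 = -6*⅓ = -2)
P = -⅔ (P = (11 - 15)/((8 - 1*0) - 2) = -4/((8 + 0) - 2) = -4/(8 - 2) = -4/6 = -4*⅙ = -⅔ ≈ -0.66667)
P⁴ = (-⅔)⁴ = 16/81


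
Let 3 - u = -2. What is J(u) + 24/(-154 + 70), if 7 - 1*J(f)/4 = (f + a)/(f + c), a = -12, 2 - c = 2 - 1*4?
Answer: 1942/63 ≈ 30.825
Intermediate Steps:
u = 5 (u = 3 - 1*(-2) = 3 + 2 = 5)
c = 4 (c = 2 - (2 - 1*4) = 2 - (2 - 4) = 2 - 1*(-2) = 2 + 2 = 4)
J(f) = 28 - 4*(-12 + f)/(4 + f) (J(f) = 28 - 4*(f - 12)/(f + 4) = 28 - 4*(-12 + f)/(4 + f))
J(u) + 24/(-154 + 70) = 8*(20 + 3*5)/(4 + 5) + 24/(-154 + 70) = 8*(20 + 15)/9 + 24/(-84) = 8*(⅑)*35 + 24*(-1/84) = 280/9 - 2/7 = 1942/63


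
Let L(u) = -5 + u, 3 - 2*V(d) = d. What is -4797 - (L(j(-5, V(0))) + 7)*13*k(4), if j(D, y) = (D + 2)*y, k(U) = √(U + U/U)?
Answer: -4797 + 65*√5/2 ≈ -4724.3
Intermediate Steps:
V(d) = 3/2 - d/2
k(U) = √(1 + U) (k(U) = √(U + 1) = √(1 + U))
j(D, y) = y*(2 + D) (j(D, y) = (2 + D)*y = y*(2 + D))
-4797 - (L(j(-5, V(0))) + 7)*13*k(4) = -4797 - ((-5 + (3/2 - ½*0)*(2 - 5)) + 7)*13*√(1 + 4) = -4797 - ((-5 + (3/2 + 0)*(-3)) + 7)*13*√5 = -4797 - ((-5 + (3/2)*(-3)) + 7)*13*√5 = -4797 - ((-5 - 9/2) + 7)*13*√5 = -4797 - (-19/2 + 7)*13*√5 = -4797 - (-5)*13*√5/2 = -4797 - (-65)*√5/2 = -4797 + 65*√5/2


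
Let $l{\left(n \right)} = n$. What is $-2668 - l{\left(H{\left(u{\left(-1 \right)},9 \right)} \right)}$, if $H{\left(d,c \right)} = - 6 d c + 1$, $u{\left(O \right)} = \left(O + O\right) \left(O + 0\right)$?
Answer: $-2561$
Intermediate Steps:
$u{\left(O \right)} = 2 O^{2}$ ($u{\left(O \right)} = 2 O O = 2 O^{2}$)
$H{\left(d,c \right)} = 1 - 6 c d$ ($H{\left(d,c \right)} = - 6 c d + 1 = 1 - 6 c d$)
$-2668 - l{\left(H{\left(u{\left(-1 \right)},9 \right)} \right)} = -2668 - \left(1 - 54 \cdot 2 \left(-1\right)^{2}\right) = -2668 - \left(1 - 54 \cdot 2 \cdot 1\right) = -2668 - \left(1 - 54 \cdot 2\right) = -2668 - \left(1 - 108\right) = -2668 - -107 = -2668 + 107 = -2561$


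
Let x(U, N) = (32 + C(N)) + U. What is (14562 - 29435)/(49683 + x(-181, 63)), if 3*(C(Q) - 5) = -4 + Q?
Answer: -44619/148676 ≈ -0.30011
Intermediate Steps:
C(Q) = 11/3 + Q/3 (C(Q) = 5 + (-4 + Q)/3 = 5 + (-4/3 + Q/3) = 11/3 + Q/3)
x(U, N) = 107/3 + U + N/3 (x(U, N) = (32 + (11/3 + N/3)) + U = (107/3 + N/3) + U = 107/3 + U + N/3)
(14562 - 29435)/(49683 + x(-181, 63)) = (14562 - 29435)/(49683 + (107/3 - 181 + (1/3)*63)) = -14873/(49683 + (107/3 - 181 + 21)) = -14873/(49683 - 373/3) = -14873/148676/3 = -14873*3/148676 = -44619/148676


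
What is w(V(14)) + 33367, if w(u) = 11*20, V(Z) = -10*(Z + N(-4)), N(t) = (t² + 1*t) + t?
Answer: 33587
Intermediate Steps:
N(t) = t² + 2*t (N(t) = (t² + t) + t = (t + t²) + t = t² + 2*t)
V(Z) = -80 - 10*Z (V(Z) = -10*(Z - 4*(2 - 4)) = -10*(Z - 4*(-2)) = -10*(Z + 8) = -10*(8 + Z) = -80 - 10*Z)
w(u) = 220
w(V(14)) + 33367 = 220 + 33367 = 33587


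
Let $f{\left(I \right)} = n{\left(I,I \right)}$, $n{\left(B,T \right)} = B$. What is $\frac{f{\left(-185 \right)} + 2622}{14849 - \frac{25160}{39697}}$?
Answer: $\frac{96741589}{589435593} \approx 0.16413$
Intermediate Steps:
$f{\left(I \right)} = I$
$\frac{f{\left(-185 \right)} + 2622}{14849 - \frac{25160}{39697}} = \frac{-185 + 2622}{14849 - \frac{25160}{39697}} = \frac{2437}{14849 - \frac{25160}{39697}} = \frac{2437}{\frac{589435593}{39697}} = 2437 \cdot \frac{39697}{589435593} = \frac{96741589}{589435593}$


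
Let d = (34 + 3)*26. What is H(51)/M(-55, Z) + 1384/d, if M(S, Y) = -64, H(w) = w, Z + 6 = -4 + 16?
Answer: 19757/30784 ≈ 0.64179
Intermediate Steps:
d = 962 (d = 37*26 = 962)
Z = 6 (Z = -6 + (-4 + 16) = -6 + 12 = 6)
H(51)/M(-55, Z) + 1384/d = 51/(-64) + 1384/962 = 51*(-1/64) + 1384*(1/962) = -51/64 + 692/481 = 19757/30784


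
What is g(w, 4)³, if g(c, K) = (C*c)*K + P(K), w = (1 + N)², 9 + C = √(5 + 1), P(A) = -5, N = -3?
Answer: -3994541 + 1090224*√6 ≈ -1.3240e+6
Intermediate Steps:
C = -9 + √6 (C = -9 + √(5 + 1) = -9 + √6 ≈ -6.5505)
w = 4 (w = (1 - 3)² = (-2)² = 4)
g(c, K) = -5 + K*c*(-9 + √6) (g(c, K) = ((-9 + √6)*c)*K - 5 = (c*(-9 + √6))*K - 5 = K*c*(-9 + √6) - 5 = -5 + K*c*(-9 + √6))
g(w, 4)³ = (-5 - 1*4*4*(9 - √6))³ = (-5 + (-144 + 16*√6))³ = (-149 + 16*√6)³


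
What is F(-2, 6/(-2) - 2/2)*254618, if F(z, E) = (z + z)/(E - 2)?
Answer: 509236/3 ≈ 1.6975e+5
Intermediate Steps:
F(z, E) = 2*z/(-2 + E) (F(z, E) = (2*z)/(-2 + E) = 2*z/(-2 + E))
F(-2, 6/(-2) - 2/2)*254618 = (2*(-2)/(-2 + (6/(-2) - 2/2)))*254618 = (2*(-2)/(-2 + (6*(-½) - 2*½)))*254618 = (2*(-2)/(-2 + (-3 - 1)))*254618 = (2*(-2)/(-2 - 4))*254618 = (2*(-2)/(-6))*254618 = (2*(-2)*(-⅙))*254618 = (⅔)*254618 = 509236/3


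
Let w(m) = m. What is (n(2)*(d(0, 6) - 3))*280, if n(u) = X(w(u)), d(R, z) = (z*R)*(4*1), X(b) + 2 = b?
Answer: 0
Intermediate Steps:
X(b) = -2 + b
d(R, z) = 4*R*z (d(R, z) = (R*z)*4 = 4*R*z)
n(u) = -2 + u
(n(2)*(d(0, 6) - 3))*280 = ((-2 + 2)*(4*0*6 - 3))*280 = (0*(0 - 3))*280 = (0*(-3))*280 = 0*280 = 0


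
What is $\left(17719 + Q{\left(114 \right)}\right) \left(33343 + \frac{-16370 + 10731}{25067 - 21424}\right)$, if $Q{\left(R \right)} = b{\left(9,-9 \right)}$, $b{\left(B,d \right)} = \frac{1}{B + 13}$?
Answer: $\frac{23674275056645}{40073} \approx 5.9078 \cdot 10^{8}$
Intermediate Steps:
$b{\left(B,d \right)} = \frac{1}{13 + B}$
$Q{\left(R \right)} = \frac{1}{22}$ ($Q{\left(R \right)} = \frac{1}{13 + 9} = \frac{1}{22}$)
$\left(17719 + Q{\left(114 \right)}\right) \left(33343 + \frac{-16370 + 10731}{25067 - 21424}\right) = \left(17719 + \frac{1}{22}\right) \left(33343 + \frac{-16370 + 10731}{25067 - 21424}\right) = \frac{389819 \left(33343 - \frac{5639}{3643}\right)}{22} = \frac{389819}{22} \cdot \frac{121462910}{3643} = \frac{23674275056645}{40073}$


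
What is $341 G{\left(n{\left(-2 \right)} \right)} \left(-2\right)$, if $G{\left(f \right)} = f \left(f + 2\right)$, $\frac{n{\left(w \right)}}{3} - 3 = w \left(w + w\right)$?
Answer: $-787710$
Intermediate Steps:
$n{\left(w \right)} = 9 + 6 w^{2}$ ($n{\left(w \right)} = 9 + 3 w \left(w + w\right) = 9 + 3 w 2 w = 9 + 3 \cdot 2 w^{2} = 9 + 6 w^{2}$)
$G{\left(f \right)} = f \left(2 + f\right)$
$341 G{\left(n{\left(-2 \right)} \right)} \left(-2\right) = 341 \left(9 + 6 \left(-2\right)^{2}\right) \left(2 + \left(9 + 6 \left(-2\right)^{2}\right)\right) \left(-2\right) = 341 \left(9 + 6 \cdot 4\right) \left(2 + \left(9 + 6 \cdot 4\right)\right) \left(-2\right) = 341 \left(9 + 24\right) \left(2 + \left(9 + 24\right)\right) \left(-2\right) = 341 \cdot 33 \left(2 + 33\right) \left(-2\right) = 341 \cdot 33 \cdot 35 \left(-2\right) = 341 \cdot 1155 \left(-2\right) = 341 \left(-2310\right) = -787710$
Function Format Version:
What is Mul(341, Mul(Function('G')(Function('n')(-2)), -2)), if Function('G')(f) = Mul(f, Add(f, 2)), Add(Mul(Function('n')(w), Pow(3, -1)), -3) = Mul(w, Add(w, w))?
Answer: -787710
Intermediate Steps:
Function('n')(w) = Add(9, Mul(6, Pow(w, 2))) (Function('n')(w) = Add(9, Mul(3, Mul(w, Add(w, w)))) = Add(9, Mul(3, Mul(w, Mul(2, w)))) = Add(9, Mul(3, Mul(2, Pow(w, 2)))) = Add(9, Mul(6, Pow(w, 2))))
Function('G')(f) = Mul(f, Add(2, f))
Mul(341, Mul(Function('G')(Function('n')(-2)), -2)) = Mul(341, Mul(Mul(Add(9, Mul(6, Pow(-2, 2))), Add(2, Add(9, Mul(6, Pow(-2, 2))))), -2)) = Mul(341, Mul(Mul(Add(9, Mul(6, 4)), Add(2, Add(9, Mul(6, 4)))), -2)) = Mul(341, Mul(Mul(Add(9, 24), Add(2, Add(9, 24))), -2)) = Mul(341, Mul(Mul(33, Add(2, 33)), -2)) = Mul(341, Mul(Mul(33, 35), -2)) = Mul(341, Mul(1155, -2)) = Mul(341, -2310) = -787710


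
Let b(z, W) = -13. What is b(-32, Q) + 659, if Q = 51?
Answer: 646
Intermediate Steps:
b(-32, Q) + 659 = -13 + 659 = 646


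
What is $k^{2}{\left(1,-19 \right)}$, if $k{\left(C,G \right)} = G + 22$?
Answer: $9$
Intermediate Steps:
$k{\left(C,G \right)} = 22 + G$
$k^{2}{\left(1,-19 \right)} = \left(22 - 19\right)^{2} = 3^{2} = 9$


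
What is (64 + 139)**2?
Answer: 41209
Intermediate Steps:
(64 + 139)**2 = 203**2 = 41209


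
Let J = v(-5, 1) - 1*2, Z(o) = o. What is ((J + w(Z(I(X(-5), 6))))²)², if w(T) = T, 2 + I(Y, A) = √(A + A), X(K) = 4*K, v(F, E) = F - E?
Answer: 17344 - 8960*√3 ≈ 1824.8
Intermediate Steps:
I(Y, A) = -2 + √2*√A (I(Y, A) = -2 + √(A + A) = -2 + √(2*A) = -2 + √2*√A)
J = -8 (J = (-5 - 1*1) - 1*2 = (-5 - 1) - 2 = -6 - 2 = -8)
((J + w(Z(I(X(-5), 6))))²)² = ((-8 + (-2 + √2*√6))²)² = ((-8 + (-2 + 2*√3))²)² = ((-10 + 2*√3)²)² = (-10 + 2*√3)⁴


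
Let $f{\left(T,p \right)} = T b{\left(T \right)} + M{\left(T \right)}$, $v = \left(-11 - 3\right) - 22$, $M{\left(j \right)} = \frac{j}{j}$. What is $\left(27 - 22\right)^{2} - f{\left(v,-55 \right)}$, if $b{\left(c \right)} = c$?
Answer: $-1272$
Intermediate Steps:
$M{\left(j \right)} = 1$
$v = -36$ ($v = -14 - 22 = -36$)
$f{\left(T,p \right)} = 1 + T^{2}$ ($f{\left(T,p \right)} = T T + 1 = T^{2} + 1 = 1 + T^{2}$)
$\left(27 - 22\right)^{2} - f{\left(v,-55 \right)} = \left(27 - 22\right)^{2} - \left(1 + \left(-36\right)^{2}\right) = 5^{2} - \left(1 + 1296\right) = 25 - 1297 = -1272$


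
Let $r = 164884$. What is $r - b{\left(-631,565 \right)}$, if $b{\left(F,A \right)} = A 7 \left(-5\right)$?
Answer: $184659$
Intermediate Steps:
$b{\left(F,A \right)} = - 35 A$ ($b{\left(F,A \right)} = 7 A \left(-5\right) = - 35 A$)
$r - b{\left(-631,565 \right)} = 164884 - \left(-35\right) 565 = 164884 - -19775 = 164884 + 19775 = 184659$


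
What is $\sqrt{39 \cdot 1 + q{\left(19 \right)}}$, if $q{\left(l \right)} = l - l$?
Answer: $\sqrt{39} \approx 6.245$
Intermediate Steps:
$q{\left(l \right)} = 0$
$\sqrt{39 \cdot 1 + q{\left(19 \right)}} = \sqrt{39 \cdot 1 + 0} = \sqrt{39 + 0} = \sqrt{39}$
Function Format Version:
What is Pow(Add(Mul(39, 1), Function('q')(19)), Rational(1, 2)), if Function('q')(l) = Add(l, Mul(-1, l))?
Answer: Pow(39, Rational(1, 2)) ≈ 6.2450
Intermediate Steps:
Function('q')(l) = 0
Pow(Add(Mul(39, 1), Function('q')(19)), Rational(1, 2)) = Pow(Add(Mul(39, 1), 0), Rational(1, 2)) = Pow(Add(39, 0), Rational(1, 2)) = Pow(39, Rational(1, 2))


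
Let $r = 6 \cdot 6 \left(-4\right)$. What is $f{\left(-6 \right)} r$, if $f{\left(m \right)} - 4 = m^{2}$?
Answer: $-5760$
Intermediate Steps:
$f{\left(m \right)} = 4 + m^{2}$
$r = -144$ ($r = 36 \left(-4\right) = -144$)
$f{\left(-6 \right)} r = \left(4 + \left(-6\right)^{2}\right) \left(-144\right) = \left(4 + 36\right) \left(-144\right) = 40 \left(-144\right) = -5760$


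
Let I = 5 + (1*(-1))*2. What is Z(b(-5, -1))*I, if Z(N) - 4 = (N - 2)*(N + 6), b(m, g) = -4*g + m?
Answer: -33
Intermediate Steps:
b(m, g) = m - 4*g
Z(N) = 4 + (-2 + N)*(6 + N) (Z(N) = 4 + (N - 2)*(N + 6) = 4 + (-2 + N)*(6 + N))
I = 3 (I = 5 - 1*2 = 5 - 2 = 3)
Z(b(-5, -1))*I = (-8 + (-5 - 4*(-1))**2 + 4*(-5 - 4*(-1)))*3 = (-8 + (-5 + 4)**2 + 4*(-5 + 4))*3 = (-8 + (-1)**2 + 4*(-1))*3 = (-8 + 1 - 4)*3 = -11*3 = -33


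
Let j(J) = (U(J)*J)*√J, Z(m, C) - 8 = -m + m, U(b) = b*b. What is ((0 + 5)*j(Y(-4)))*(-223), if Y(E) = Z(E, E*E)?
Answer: -1141760*√2 ≈ -1.6147e+6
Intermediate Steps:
U(b) = b²
Z(m, C) = 8 (Z(m, C) = 8 + (-m + m) = 8 + 0 = 8)
Y(E) = 8
j(J) = J^(7/2) (j(J) = (J²*J)*√J = J³*√J = J^(7/2))
((0 + 5)*j(Y(-4)))*(-223) = ((0 + 5)*8^(7/2))*(-223) = (5*(1024*√2))*(-223) = (5120*√2)*(-223) = -1141760*√2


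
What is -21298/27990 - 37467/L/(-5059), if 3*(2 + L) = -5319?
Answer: -19229888438/25134250275 ≈ -0.76509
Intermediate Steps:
L = -1775 (L = -2 + (⅓)*(-5319) = -2 - 1773 = -1775)
-21298/27990 - 37467/L/(-5059) = -21298/27990 - 37467/(-1775)/(-5059) = -21298*1/27990 - 37467*(-1/1775)*(-1/5059) = -10649/13995 + (37467/1775)*(-1/5059) = -10649/13995 - 37467/8979725 = -19229888438/25134250275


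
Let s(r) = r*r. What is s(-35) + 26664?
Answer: 27889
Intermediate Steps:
s(r) = r²
s(-35) + 26664 = (-35)² + 26664 = 1225 + 26664 = 27889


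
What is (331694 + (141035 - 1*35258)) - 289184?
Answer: 148287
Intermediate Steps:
(331694 + (141035 - 1*35258)) - 289184 = (331694 + (141035 - 35258)) - 289184 = (331694 + 105777) - 289184 = 437471 - 289184 = 148287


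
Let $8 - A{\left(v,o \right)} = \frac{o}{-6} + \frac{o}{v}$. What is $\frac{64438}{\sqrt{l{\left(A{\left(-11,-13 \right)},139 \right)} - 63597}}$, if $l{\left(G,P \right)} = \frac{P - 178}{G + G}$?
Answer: $- \frac{32219 i \sqrt{5994348762}}{9762783} \approx - 255.51 i$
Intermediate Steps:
$A{\left(v,o \right)} = 8 + \frac{o}{6} - \frac{o}{v}$ ($A{\left(v,o \right)} = 8 - \left(\frac{o}{-6} + \frac{o}{v}\right) = 8 - \left(o \left(- \frac{1}{6}\right) + \frac{o}{v}\right) = 8 - \left(- \frac{o}{6} + \frac{o}{v}\right) = 8 + \left(\frac{o}{6} - \frac{o}{v}\right) = 8 + \frac{o}{6} - \frac{o}{v}$)
$l{\left(G,P \right)} = \frac{-178 + P}{2 G}$
$\frac{64438}{\sqrt{l{\left(A{\left(-11,-13 \right)},139 \right)} - 63597}} = \frac{64438}{\sqrt{\frac{-178 + 139}{2 \left(8 + \frac{1}{6} \left(-13\right) - - \frac{13}{-11}\right)} - 63597}} = \frac{64438}{\sqrt{\frac{1}{2} \frac{1}{8 - \frac{13}{6} - \left(-13\right) \left(- \frac{1}{11}\right)} \left(-39\right) - 63597}} = \frac{64438}{\sqrt{\frac{1}{2} \frac{1}{8 - \frac{13}{6} - \frac{13}{11}} \left(-39\right) - 63597}} = \frac{64438}{\sqrt{\frac{1}{2} \frac{1}{\frac{307}{66}} \left(-39\right) - 63597}} = \frac{64438}{\sqrt{\frac{1}{2} \cdot \frac{66}{307} \left(-39\right) - 63597}} = \frac{64438}{\sqrt{- \frac{1287}{307} - 63597}} = \frac{64438}{\sqrt{- \frac{19525566}{307}}} = \frac{64438}{\frac{1}{307} i \sqrt{5994348762}} = 64438 \left(- \frac{i \sqrt{5994348762}}{19525566}\right) = - \frac{32219 i \sqrt{5994348762}}{9762783}$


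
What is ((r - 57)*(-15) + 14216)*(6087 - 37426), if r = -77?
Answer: -508506614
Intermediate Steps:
((r - 57)*(-15) + 14216)*(6087 - 37426) = ((-77 - 57)*(-15) + 14216)*(6087 - 37426) = (-134*(-15) + 14216)*(-31339) = (2010 + 14216)*(-31339) = 16226*(-31339) = -508506614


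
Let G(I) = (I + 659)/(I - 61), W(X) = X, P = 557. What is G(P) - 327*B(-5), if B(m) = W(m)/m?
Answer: -10061/31 ≈ -324.55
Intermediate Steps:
G(I) = (659 + I)/(-61 + I)
B(m) = 1 (B(m) = m/m = 1)
G(P) - 327*B(-5) = (659 + 557)/(-61 + 557) - 327 = 1216/496 - 1*327 = (1/496)*1216 - 327 = 76/31 - 327 = -10061/31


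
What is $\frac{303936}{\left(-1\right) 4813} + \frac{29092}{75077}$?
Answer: $- \frac{22678583276}{361345601} \approx -62.761$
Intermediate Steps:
$\frac{303936}{\left(-1\right) 4813} + \frac{29092}{75077} = \frac{303936}{-4813} + 29092 \cdot \frac{1}{75077} = 303936 \left(- \frac{1}{4813}\right) + \frac{29092}{75077} = - \frac{303936}{4813} + \frac{29092}{75077} = - \frac{22678583276}{361345601}$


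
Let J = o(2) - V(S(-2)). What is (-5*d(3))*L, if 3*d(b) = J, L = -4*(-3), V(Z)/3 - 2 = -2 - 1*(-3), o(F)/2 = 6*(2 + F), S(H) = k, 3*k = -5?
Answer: -780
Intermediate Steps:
k = -5/3 (k = (⅓)*(-5) = -5/3 ≈ -1.6667)
S(H) = -5/3
o(F) = 24 + 12*F (o(F) = 2*(6*(2 + F)) = 2*(12 + 6*F) = 24 + 12*F)
V(Z) = 9 (V(Z) = 6 + 3*(-2 - 1*(-3)) = 6 + 3*(-2 + 3) = 6 + 3*1 = 6 + 3 = 9)
L = 12
J = 39 (J = (24 + 12*2) - 1*9 = (24 + 24) - 9 = 48 - 9 = 39)
d(b) = 13 (d(b) = (⅓)*39 = 13)
(-5*d(3))*L = -5*13*12 = -65*12 = -780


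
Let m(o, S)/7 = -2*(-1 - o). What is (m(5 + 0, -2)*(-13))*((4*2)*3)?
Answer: -26208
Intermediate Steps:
m(o, S) = 14 + 14*o (m(o, S) = 7*(-2*(-1 - o)) = 7*(2 + 2*o) = 14 + 14*o)
(m(5 + 0, -2)*(-13))*((4*2)*3) = ((14 + 14*(5 + 0))*(-13))*((4*2)*3) = ((14 + 14*5)*(-13))*(8*3) = ((14 + 70)*(-13))*24 = (84*(-13))*24 = -1092*24 = -26208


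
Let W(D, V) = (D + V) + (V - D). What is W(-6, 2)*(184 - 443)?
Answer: -1036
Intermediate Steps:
W(D, V) = 2*V
W(-6, 2)*(184 - 443) = (2*2)*(184 - 443) = 4*(-259) = -1036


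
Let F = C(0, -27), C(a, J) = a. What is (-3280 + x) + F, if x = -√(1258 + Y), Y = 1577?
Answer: -3280 - 9*√35 ≈ -3333.2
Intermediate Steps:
x = -9*√35 (x = -√(1258 + 1577) = -√2835 = -9*√35 ≈ -53.245)
F = 0
(-3280 + x) + F = (-3280 - 9*√35) + 0 = -3280 - 9*√35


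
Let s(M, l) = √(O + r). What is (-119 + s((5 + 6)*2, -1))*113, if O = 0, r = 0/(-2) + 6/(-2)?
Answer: -13447 + 113*I*√3 ≈ -13447.0 + 195.72*I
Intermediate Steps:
r = -3 (r = 0*(-½) + 6*(-½) = 0 - 3 = -3)
s(M, l) = I*√3 (s(M, l) = √(0 - 3) = √(-3) = I*√3)
(-119 + s((5 + 6)*2, -1))*113 = (-119 + I*√3)*113 = -13447 + 113*I*√3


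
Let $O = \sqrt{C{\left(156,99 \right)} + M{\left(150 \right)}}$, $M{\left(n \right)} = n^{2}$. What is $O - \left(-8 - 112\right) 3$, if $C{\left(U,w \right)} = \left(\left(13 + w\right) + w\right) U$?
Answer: $360 + 2 \sqrt{13854} \approx 595.41$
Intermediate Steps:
$C{\left(U,w \right)} = U \left(13 + 2 w\right)$ ($C{\left(U,w \right)} = \left(13 + 2 w\right) U = U \left(13 + 2 w\right)$)
$O = 2 \sqrt{13854}$ ($O = \sqrt{156 \left(13 + 2 \cdot 99\right) + 150^{2}} = \sqrt{156 \left(13 + 198\right) + 22500} = \sqrt{156 \cdot 211 + 22500} = \sqrt{32916 + 22500} = \sqrt{55416} = 2 \sqrt{13854} \approx 235.41$)
$O - \left(-8 - 112\right) 3 = 2 \sqrt{13854} - \left(-8 - 112\right) 3 = 2 \sqrt{13854} - \left(-120\right) 3 = 2 \sqrt{13854} - -360 = 2 \sqrt{13854} + 360 = 360 + 2 \sqrt{13854}$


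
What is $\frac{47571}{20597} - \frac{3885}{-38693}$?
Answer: $\frac{1920684048}{796959721} \approx 2.41$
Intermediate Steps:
$\frac{47571}{20597} - \frac{3885}{-38693} = 47571 \cdot \frac{1}{20597} - - \frac{3885}{38693} = \frac{47571}{20597} + \frac{3885}{38693} = \frac{1920684048}{796959721}$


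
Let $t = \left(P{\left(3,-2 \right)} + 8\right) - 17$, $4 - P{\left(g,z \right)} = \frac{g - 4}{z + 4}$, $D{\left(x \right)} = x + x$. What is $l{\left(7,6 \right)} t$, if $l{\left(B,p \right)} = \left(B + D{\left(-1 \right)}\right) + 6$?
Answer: $- \frac{99}{2} \approx -49.5$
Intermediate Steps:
$D{\left(x \right)} = 2 x$
$P{\left(g,z \right)} = 4 - \frac{-4 + g}{4 + z}$ ($P{\left(g,z \right)} = 4 - \frac{g - 4}{z + 4} = 4 - \frac{-4 + g}{4 + z}$)
$t = - \frac{9}{2}$ ($t = \left(\frac{20 - 3 + 4 \left(-2\right)}{4 - 2} + 8\right) - 17 = \left(\frac{20 - 3 - 8}{2} + 8\right) - 17 = \left(\frac{1}{2} \cdot 9 + 8\right) - 17 = \left(\frac{9}{2} + 8\right) - 17 = \frac{25}{2} - 17 = - \frac{9}{2} \approx -4.5$)
$l{\left(B,p \right)} = 4 + B$ ($l{\left(B,p \right)} = \left(B + 2 \left(-1\right)\right) + 6 = \left(B - 2\right) + 6 = \left(-2 + B\right) + 6 = 4 + B$)
$l{\left(7,6 \right)} t = \left(4 + 7\right) \left(- \frac{9}{2}\right) = 11 \left(- \frac{9}{2}\right) = - \frac{99}{2}$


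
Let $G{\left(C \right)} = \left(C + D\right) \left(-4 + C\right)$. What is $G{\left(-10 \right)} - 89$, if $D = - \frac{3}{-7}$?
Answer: $45$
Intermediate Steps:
$D = \frac{3}{7}$ ($D = \left(-3\right) \left(- \frac{1}{7}\right) = \frac{3}{7} \approx 0.42857$)
$G{\left(C \right)} = \left(-4 + C\right) \left(\frac{3}{7} + C\right)$ ($G{\left(C \right)} = \left(C + \frac{3}{7}\right) \left(-4 + C\right) = \left(\frac{3}{7} + C\right) \left(-4 + C\right) = \left(-4 + C\right) \left(\frac{3}{7} + C\right)$)
$G{\left(-10 \right)} - 89 = \left(- \frac{12}{7} + \left(-10\right)^{2} - - \frac{250}{7}\right) - 89 = \left(- \frac{12}{7} + 100 + \frac{250}{7}\right) - 89 = 134 - 89 = 45$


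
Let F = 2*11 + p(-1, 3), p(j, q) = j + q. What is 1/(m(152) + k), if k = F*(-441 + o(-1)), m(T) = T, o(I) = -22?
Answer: -1/10960 ≈ -9.1241e-5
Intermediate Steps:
F = 24 (F = 2*11 + (-1 + 3) = 22 + 2 = 24)
k = -11112 (k = 24*(-441 - 22) = 24*(-463) = -11112)
1/(m(152) + k) = 1/(152 - 11112) = 1/(-10960) = -1/10960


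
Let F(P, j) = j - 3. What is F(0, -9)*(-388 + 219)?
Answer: 2028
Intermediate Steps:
F(P, j) = -3 + j
F(0, -9)*(-388 + 219) = (-3 - 9)*(-388 + 219) = -12*(-169) = 2028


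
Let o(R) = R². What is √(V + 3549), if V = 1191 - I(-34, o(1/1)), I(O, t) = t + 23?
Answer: 6*√131 ≈ 68.673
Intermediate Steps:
I(O, t) = 23 + t
V = 1167 (V = 1191 - (23 + (1/1)²) = 1191 - (23 + (1*1)²) = 1191 - (23 + 1²) = 1191 - (23 + 1) = 1191 - 1*24 = 1191 - 24 = 1167)
√(V + 3549) = √(1167 + 3549) = √4716 = 6*√131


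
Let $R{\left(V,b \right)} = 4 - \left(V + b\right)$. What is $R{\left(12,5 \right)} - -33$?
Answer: $20$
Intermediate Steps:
$R{\left(V,b \right)} = 4 - V - b$ ($R{\left(V,b \right)} = 4 - \left(V + b\right) = 4 - V - b$)
$R{\left(12,5 \right)} - -33 = \left(4 - 12 - 5\right) - -33 = \left(4 - 12 - 5\right) + 33 = -13 + 33 = 20$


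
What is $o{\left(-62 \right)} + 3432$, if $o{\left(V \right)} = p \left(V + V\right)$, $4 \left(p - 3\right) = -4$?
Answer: $3184$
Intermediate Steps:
$p = 2$ ($p = 3 + \frac{1}{4} \left(-4\right) = 3 - 1 = 2$)
$o{\left(V \right)} = 4 V$ ($o{\left(V \right)} = 2 \left(V + V\right) = 2 \cdot 2 V = 4 V$)
$o{\left(-62 \right)} + 3432 = 4 \left(-62\right) + 3432 = -248 + 3432 = 3184$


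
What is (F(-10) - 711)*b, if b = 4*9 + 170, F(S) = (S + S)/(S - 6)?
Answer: -292417/2 ≈ -1.4621e+5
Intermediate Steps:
F(S) = 2*S/(-6 + S) (F(S) = (2*S)/(-6 + S) = 2*S/(-6 + S))
b = 206 (b = 36 + 170 = 206)
(F(-10) - 711)*b = (2*(-10)/(-6 - 10) - 711)*206 = (2*(-10)/(-16) - 711)*206 = (2*(-10)*(-1/16) - 711)*206 = (5/4 - 711)*206 = -2839/4*206 = -292417/2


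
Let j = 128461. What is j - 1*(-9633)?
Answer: 138094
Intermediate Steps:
j - 1*(-9633) = 128461 - 1*(-9633) = 128461 + 9633 = 138094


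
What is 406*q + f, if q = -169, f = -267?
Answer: -68881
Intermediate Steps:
406*q + f = 406*(-169) - 267 = -68614 - 267 = -68881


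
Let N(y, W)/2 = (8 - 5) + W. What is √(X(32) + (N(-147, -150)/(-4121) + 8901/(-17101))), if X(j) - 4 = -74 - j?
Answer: 3*I*√1153766778858889/10067603 ≈ 10.122*I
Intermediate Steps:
N(y, W) = 6 + 2*W (N(y, W) = 2*((8 - 5) + W) = 2*(3 + W) = 6 + 2*W)
X(j) = -70 - j (X(j) = 4 + (-74 - j) = -70 - j)
√(X(32) + (N(-147, -150)/(-4121) + 8901/(-17101))) = √((-70 - 1*32) + ((6 + 2*(-150))/(-4121) + 8901/(-17101))) = √((-70 - 32) + ((6 - 300)*(-1/4121) + 8901*(-1/17101))) = √(-102 + (-294*(-1/4121) - 8901/17101)) = √(-102 + (294/4121 - 8901/17101)) = √(-102 - 31653327/70473221) = √(-7219921869/70473221) = 3*I*√1153766778858889/10067603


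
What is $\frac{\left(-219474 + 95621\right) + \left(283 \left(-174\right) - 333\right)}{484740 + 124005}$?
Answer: $- \frac{173428}{608745} \approx -0.28489$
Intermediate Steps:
$\frac{\left(-219474 + 95621\right) + \left(283 \left(-174\right) - 333\right)}{484740 + 124005} = \frac{-123853 - 49575}{608745} = \left(-123853 - 49575\right) \frac{1}{608745} = \left(-173428\right) \frac{1}{608745} = - \frac{173428}{608745}$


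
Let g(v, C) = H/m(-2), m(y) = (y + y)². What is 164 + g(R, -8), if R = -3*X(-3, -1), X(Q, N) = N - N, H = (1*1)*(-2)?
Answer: 1311/8 ≈ 163.88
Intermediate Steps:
H = -2 (H = 1*(-2) = -2)
X(Q, N) = 0
m(y) = 4*y² (m(y) = (2*y)² = 4*y²)
R = 0 (R = -3*0 = 0)
g(v, C) = -⅛ (g(v, C) = -2/(4*(-2)²) = -2/(4*4) = -2/16 = -2*1/16 = -⅛)
164 + g(R, -8) = 164 - ⅛ = 1311/8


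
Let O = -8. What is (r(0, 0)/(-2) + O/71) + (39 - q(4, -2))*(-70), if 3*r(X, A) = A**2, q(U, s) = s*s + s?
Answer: -183898/71 ≈ -2590.1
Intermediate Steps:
q(U, s) = s + s**2 (q(U, s) = s**2 + s = s + s**2)
r(X, A) = A**2/3
(r(0, 0)/(-2) + O/71) + (39 - q(4, -2))*(-70) = (((1/3)*0**2)/(-2) - 8/71) + (39 - (-2)*(1 - 2))*(-70) = (((1/3)*0)*(-1/2) - 8*1/71) + (39 - (-2)*(-1))*(-70) = (0*(-1/2) - 8/71) + (39 - 1*2)*(-70) = (0 - 8/71) + (39 - 2)*(-70) = -8/71 + 37*(-70) = -8/71 - 2590 = -183898/71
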